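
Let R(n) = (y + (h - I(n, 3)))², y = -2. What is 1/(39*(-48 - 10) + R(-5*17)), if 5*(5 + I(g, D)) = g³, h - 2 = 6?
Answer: 1/15088680634 ≈ 6.6275e-11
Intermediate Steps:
h = 8 (h = 2 + 6 = 8)
I(g, D) = -5 + g³/5
R(n) = (11 - n³/5)² (R(n) = (-2 + (8 - (-5 + n³/5)))² = (-2 + (8 + (5 - n³/5)))² = (-2 + (13 - n³/5))² = (11 - n³/5)²)
1/(39*(-48 - 10) + R(-5*17)) = 1/(39*(-48 - 10) + (-55 + (-5*17)³)²/25) = 1/(39*(-58) + (-55 + (-85)³)²/25) = 1/(-2262 + (-55 - 614125)²/25) = 1/(-2262 + (1/25)*(-614180)²) = 1/(-2262 + (1/25)*377217072400) = 1/(-2262 + 15088682896) = 1/15088680634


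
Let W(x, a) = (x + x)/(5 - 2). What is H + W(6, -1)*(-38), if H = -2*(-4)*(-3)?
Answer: -176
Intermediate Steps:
W(x, a) = 2*x/3 (W(x, a) = (2*x)/3 = (2*x)*(⅓) = 2*x/3)
H = -24 (H = 8*(-3) = -24)
H + W(6, -1)*(-38) = -24 + ((⅔)*6)*(-38) = -24 + 4*(-38) = -24 - 152 = -176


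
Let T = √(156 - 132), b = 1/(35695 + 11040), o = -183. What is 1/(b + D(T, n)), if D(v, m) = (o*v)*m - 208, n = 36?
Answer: 151435093355/758339405027281653 - 3197610569400*√6/252779801675760551 ≈ -3.0786e-5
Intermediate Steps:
b = 1/46735 ≈ 2.1397e-5
T = 2*√6 (T = √24 = 2*√6 ≈ 4.8990)
D(v, m) = -208 - 183*m*v (D(v, m) = (-183*v)*m - 208 = -183*m*v - 208 = -208 - 183*m*v)
1/(b + D(T, n)) = 1/(1/46735 + (-208 - 183*36*2*√6)) = 1/(1/46735 + (-208 - 13176*√6)) = 1/(-9720879/46735 - 13176*√6)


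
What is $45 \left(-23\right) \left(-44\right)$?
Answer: $45540$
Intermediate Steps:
$45 \left(-23\right) \left(-44\right) = \left(-1035\right) \left(-44\right) = 45540$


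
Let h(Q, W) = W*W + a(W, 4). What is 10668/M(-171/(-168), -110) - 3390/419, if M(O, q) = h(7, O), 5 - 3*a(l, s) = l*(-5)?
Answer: 41912442006/17341153 ≈ 2416.9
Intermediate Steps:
a(l, s) = 5/3 + 5*l/3 (a(l, s) = 5/3 - l*(-5)/3 = 5/3 - (-5)*l/3 = 5/3 + 5*l/3)
h(Q, W) = 5/3 + W**2 + 5*W/3 (h(Q, W) = W*W + (5/3 + 5*W/3) = W**2 + (5/3 + 5*W/3) = 5/3 + W**2 + 5*W/3)
M(O, q) = 5/3 + O**2 + 5*O/3
10668/M(-171/(-168), -110) - 3390/419 = 10668/(5/3 + (-171/(-168))**2 + 5*(-171/(-168))/3) - 3390/419 = 10668/(5/3 + (-171*(-1/168))**2 + 5*(-171*(-1/168))/3) - 3390*1/419 = 10668/(5/3 + (57/56)**2 + (5/3)*(57/56)) - 3390/419 = 10668/(5/3 + 3249/3136 + 95/56) - 3390/419 = 10668/(41387/9408) - 3390/419 = 10668*(9408/41387) - 3390/419 = 100364544/41387 - 3390/419 = 41912442006/17341153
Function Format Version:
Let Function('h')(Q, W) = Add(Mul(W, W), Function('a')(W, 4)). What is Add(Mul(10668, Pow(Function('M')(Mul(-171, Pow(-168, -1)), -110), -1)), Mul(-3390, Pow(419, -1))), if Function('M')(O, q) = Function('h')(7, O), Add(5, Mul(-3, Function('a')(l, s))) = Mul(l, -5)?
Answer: Rational(41912442006, 17341153) ≈ 2416.9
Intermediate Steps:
Function('a')(l, s) = Add(Rational(5, 3), Mul(Rational(5, 3), l)) (Function('a')(l, s) = Add(Rational(5, 3), Mul(Rational(-1, 3), Mul(l, -5))) = Add(Rational(5, 3), Mul(Rational(-1, 3), Mul(-5, l))) = Add(Rational(5, 3), Mul(Rational(5, 3), l)))
Function('h')(Q, W) = Add(Rational(5, 3), Pow(W, 2), Mul(Rational(5, 3), W)) (Function('h')(Q, W) = Add(Mul(W, W), Add(Rational(5, 3), Mul(Rational(5, 3), W))) = Add(Pow(W, 2), Add(Rational(5, 3), Mul(Rational(5, 3), W))) = Add(Rational(5, 3), Pow(W, 2), Mul(Rational(5, 3), W)))
Function('M')(O, q) = Add(Rational(5, 3), Pow(O, 2), Mul(Rational(5, 3), O))
Add(Mul(10668, Pow(Function('M')(Mul(-171, Pow(-168, -1)), -110), -1)), Mul(-3390, Pow(419, -1))) = Add(Mul(10668, Pow(Add(Rational(5, 3), Pow(Mul(-171, Pow(-168, -1)), 2), Mul(Rational(5, 3), Mul(-171, Pow(-168, -1)))), -1)), Mul(-3390, Pow(419, -1))) = Add(Mul(10668, Pow(Add(Rational(5, 3), Pow(Mul(-171, Rational(-1, 168)), 2), Mul(Rational(5, 3), Mul(-171, Rational(-1, 168)))), -1)), Mul(-3390, Rational(1, 419))) = Add(Mul(10668, Pow(Add(Rational(5, 3), Pow(Rational(57, 56), 2), Mul(Rational(5, 3), Rational(57, 56))), -1)), Rational(-3390, 419)) = Add(Mul(10668, Pow(Add(Rational(5, 3), Rational(3249, 3136), Rational(95, 56)), -1)), Rational(-3390, 419)) = Add(Mul(10668, Pow(Rational(41387, 9408), -1)), Rational(-3390, 419)) = Add(Mul(10668, Rational(9408, 41387)), Rational(-3390, 419)) = Add(Rational(100364544, 41387), Rational(-3390, 419)) = Rational(41912442006, 17341153)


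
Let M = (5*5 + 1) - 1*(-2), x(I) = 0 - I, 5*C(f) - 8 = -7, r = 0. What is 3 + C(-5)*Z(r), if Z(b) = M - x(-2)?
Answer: 41/5 ≈ 8.2000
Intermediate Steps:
C(f) = 1/5 (C(f) = 8/5 + (1/5)*(-7) = 8/5 - 7/5 = 1/5)
x(I) = -I
M = 28 (M = (25 + 1) + 2 = 26 + 2 = 28)
Z(b) = 26 (Z(b) = 28 - (-1)*(-2) = 28 - 1*2 = 28 - 2 = 26)
3 + C(-5)*Z(r) = 3 + (1/5)*26 = 3 + 26/5 = 41/5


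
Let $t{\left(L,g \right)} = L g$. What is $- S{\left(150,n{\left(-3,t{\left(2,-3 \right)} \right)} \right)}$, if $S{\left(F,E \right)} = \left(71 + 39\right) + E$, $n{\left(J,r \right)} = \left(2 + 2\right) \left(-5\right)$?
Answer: $-90$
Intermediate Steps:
$n{\left(J,r \right)} = -20$ ($n{\left(J,r \right)} = 4 \left(-5\right) = -20$)
$S{\left(F,E \right)} = 110 + E$
$- S{\left(150,n{\left(-3,t{\left(2,-3 \right)} \right)} \right)} = - (110 - 20) = \left(-1\right) 90 = -90$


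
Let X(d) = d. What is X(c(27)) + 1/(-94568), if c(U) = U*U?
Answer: 68940071/94568 ≈ 729.00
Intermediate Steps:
c(U) = U²
X(c(27)) + 1/(-94568) = 27² + 1/(-94568) = 729 - 1/94568 = 68940071/94568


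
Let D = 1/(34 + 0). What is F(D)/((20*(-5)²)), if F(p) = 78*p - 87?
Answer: -72/425 ≈ -0.16941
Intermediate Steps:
D = 1/34 ≈ 0.029412
F(p) = -87 + 78*p
F(D)/((20*(-5)²)) = (-87 + 78*(1/34))/((20*(-5)²)) = (-87 + 39/17)/((20*25)) = -1440/17/500 = -1440/17*1/500 = -72/425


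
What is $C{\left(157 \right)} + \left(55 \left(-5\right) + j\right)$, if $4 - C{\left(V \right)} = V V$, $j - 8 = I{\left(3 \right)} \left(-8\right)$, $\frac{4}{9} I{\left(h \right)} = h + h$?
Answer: $-25020$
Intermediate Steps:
$I{\left(h \right)} = \frac{9 h}{2}$ ($I{\left(h \right)} = \frac{9 \left(h + h\right)}{4} = \frac{9 \cdot 2 h}{4} = \frac{9 h}{2}$)
$j = -100$ ($j = 8 + \frac{9}{2} \cdot 3 \left(-8\right) = 8 + \frac{27}{2} \left(-8\right) = 8 - 108 = -100$)
$C{\left(V \right)} = 4 - V^{2}$ ($C{\left(V \right)} = 4 - V V = 4 - V^{2}$)
$C{\left(157 \right)} + \left(55 \left(-5\right) + j\right) = \left(4 - 157^{2}\right) + \left(55 \left(-5\right) - 100\right) = \left(4 - 24649\right) - 375 = -24645 - 375 = -25020$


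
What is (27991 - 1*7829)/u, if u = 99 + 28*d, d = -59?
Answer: -20162/1553 ≈ -12.983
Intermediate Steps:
u = -1553 (u = 99 + 28*(-59) = 99 - 1652 = -1553)
(27991 - 1*7829)/u = (27991 - 1*7829)/(-1553) = (27991 - 7829)*(-1/1553) = 20162*(-1/1553) = -20162/1553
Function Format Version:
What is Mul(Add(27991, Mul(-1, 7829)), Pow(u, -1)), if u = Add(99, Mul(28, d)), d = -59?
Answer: Rational(-20162, 1553) ≈ -12.983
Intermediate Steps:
u = -1553 (u = Add(99, Mul(28, -59)) = Add(99, -1652) = -1553)
Mul(Add(27991, Mul(-1, 7829)), Pow(u, -1)) = Mul(Add(27991, Mul(-1, 7829)), Pow(-1553, -1)) = Mul(Add(27991, -7829), Rational(-1, 1553)) = Mul(20162, Rational(-1, 1553)) = Rational(-20162, 1553)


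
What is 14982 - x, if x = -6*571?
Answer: 18408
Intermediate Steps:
x = -3426
14982 - x = 14982 - 1*(-3426) = 14982 + 3426 = 18408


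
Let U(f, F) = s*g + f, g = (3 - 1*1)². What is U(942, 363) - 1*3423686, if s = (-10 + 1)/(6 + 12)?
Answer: -3422746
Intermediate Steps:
g = 4 (g = (3 - 1)² = 2² = 4)
s = -½ (s = -9/18 = -9*1/18 = -½ ≈ -0.50000)
U(f, F) = -2 + f (U(f, F) = -½*4 + f = -2 + f)
U(942, 363) - 1*3423686 = (-2 + 942) - 1*3423686 = 940 - 3423686 = -3422746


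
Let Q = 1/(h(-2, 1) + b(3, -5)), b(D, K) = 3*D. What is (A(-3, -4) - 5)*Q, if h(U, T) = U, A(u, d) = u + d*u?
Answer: 4/7 ≈ 0.57143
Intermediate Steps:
Q = ⅐ (Q = 1/(-2 + 3*3) = 1/(-2 + 9) = 1/7 = ⅐ ≈ 0.14286)
(A(-3, -4) - 5)*Q = (-3*(1 - 4) - 5)*(⅐) = (-3*(-3) - 5)*(⅐) = (9 - 5)*(⅐) = 4*(⅐) = 4/7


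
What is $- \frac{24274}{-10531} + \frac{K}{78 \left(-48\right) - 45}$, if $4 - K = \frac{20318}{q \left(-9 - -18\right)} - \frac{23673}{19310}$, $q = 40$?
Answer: $\frac{6431169127165}{2773824581844} \approx 2.3185$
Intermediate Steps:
$K = - \frac{3560119}{69516}$ ($K = 4 - \left(\frac{20318}{40 \left(-9 - -18\right)} - \frac{23673}{19310}\right) = 4 - \left(\frac{20318}{40 \left(-9 + 18\right)} - \frac{23673}{19310}\right) = 4 - \left(\frac{20318}{40 \cdot 9} - \frac{23673}{19310}\right) = 4 - \left(\frac{20318}{360} - \frac{23673}{19310}\right) = 4 - \left(20318 \cdot \frac{1}{360} - \frac{23673}{19310}\right) = 4 - \left(\frac{10159}{180} - \frac{23673}{19310}\right) = 4 - \frac{3838183}{69516} = - \frac{3560119}{69516} \approx -51.213$)
$- \frac{24274}{-10531} + \frac{K}{78 \left(-48\right) - 45} = - \frac{24274}{-10531} - \frac{3560119}{69516 \left(78 \left(-48\right) - 45\right)} = \left(-24274\right) \left(- \frac{1}{10531}\right) - \frac{3560119}{69516 \left(-3744 - 45\right)} = \frac{24274}{10531} - \frac{3560119}{69516 \left(-3789\right)} = \frac{24274}{10531} - - \frac{3560119}{263396124} = \frac{24274}{10531} + \frac{3560119}{263396124} = \frac{6431169127165}{2773824581844}$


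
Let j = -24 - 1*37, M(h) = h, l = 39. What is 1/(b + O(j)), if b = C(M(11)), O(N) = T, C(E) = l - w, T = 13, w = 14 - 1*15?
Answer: 1/53 ≈ 0.018868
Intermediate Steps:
w = -1 (w = 14 - 15 = -1)
j = -61 (j = -24 - 37 = -61)
C(E) = 40 (C(E) = 39 - 1*(-1) = 39 + 1 = 40)
O(N) = 13
b = 40
1/(b + O(j)) = 1/(40 + 13) = 1/53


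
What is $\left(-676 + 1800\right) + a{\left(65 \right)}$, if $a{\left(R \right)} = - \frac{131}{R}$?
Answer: $\frac{72929}{65} \approx 1122.0$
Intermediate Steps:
$\left(-676 + 1800\right) + a{\left(65 \right)} = \left(-676 + 1800\right) - \frac{131}{65} = 1124 - \frac{131}{65} = \frac{72929}{65}$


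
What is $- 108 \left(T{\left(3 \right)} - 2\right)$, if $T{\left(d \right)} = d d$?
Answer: $-756$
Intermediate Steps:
$T{\left(d \right)} = d^{2}$
$- 108 \left(T{\left(3 \right)} - 2\right) = - 108 \left(3^{2} - 2\right) = - 108 \left(9 - 2\right) = \left(-108\right) 7 = -756$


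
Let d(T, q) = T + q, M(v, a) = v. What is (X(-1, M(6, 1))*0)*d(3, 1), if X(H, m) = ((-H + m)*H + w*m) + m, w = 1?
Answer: 0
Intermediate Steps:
X(H, m) = 2*m + H*(m - H) (X(H, m) = ((-H + m)*H + 1*m) + m = ((m - H)*H + m) + m = (H*(m - H) + m) + m = (m + H*(m - H)) + m = 2*m + H*(m - H))
(X(-1, M(6, 1))*0)*d(3, 1) = ((-1*(-1)**2 + 2*6 - 1*6)*0)*(3 + 1) = ((-1*1 + 12 - 6)*0)*4 = ((-1 + 12 - 6)*0)*4 = (5*0)*4 = 0*4 = 0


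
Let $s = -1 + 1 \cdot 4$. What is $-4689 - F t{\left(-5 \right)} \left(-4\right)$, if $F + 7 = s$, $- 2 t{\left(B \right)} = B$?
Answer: $-4729$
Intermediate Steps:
$s = 3$ ($s = -1 + 4 = 3$)
$t{\left(B \right)} = - \frac{B}{2}$
$F = -4$ ($F = -7 + 3 = -4$)
$-4689 - F t{\left(-5 \right)} \left(-4\right) = -4689 - - 4 \left(\left(- \frac{1}{2}\right) \left(-5\right)\right) \left(-4\right) = -4689 - \left(-4\right) \frac{5}{2} \left(-4\right) = -4689 - \left(-10\right) \left(-4\right) = -4689 - 40 = -4729$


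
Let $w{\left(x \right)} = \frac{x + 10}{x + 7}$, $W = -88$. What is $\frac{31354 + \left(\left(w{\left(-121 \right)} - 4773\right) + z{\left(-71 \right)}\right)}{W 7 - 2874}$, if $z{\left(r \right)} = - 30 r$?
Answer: $- \frac{218211}{26524} \approx -8.2269$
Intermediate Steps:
$w{\left(x \right)} = \frac{10 + x}{7 + x}$
$\frac{31354 + \left(\left(w{\left(-121 \right)} - 4773\right) + z{\left(-71 \right)}\right)}{W 7 - 2874} = \frac{31354 - \left(2643 - \frac{10 - 121}{7 - 121}\right)}{\left(-88\right) 7 - 2874} = \frac{31354 + \left(\left(\frac{1}{-114} \left(-111\right) - 4773\right) + 2130\right)}{-616 - 2874} = \frac{31354 + \left(\left(\left(- \frac{1}{114}\right) \left(-111\right) - 4773\right) + 2130\right)}{-3490} = \left(31354 + \left(\left(\frac{37}{38} - 4773\right) + 2130\right)\right) \left(- \frac{1}{3490}\right) = \left(31354 + \left(- \frac{181337}{38} + 2130\right)\right) \left(- \frac{1}{3490}\right) = \left(31354 - \frac{100397}{38}\right) \left(- \frac{1}{3490}\right) = \frac{1091055}{38} \left(- \frac{1}{3490}\right) = - \frac{218211}{26524}$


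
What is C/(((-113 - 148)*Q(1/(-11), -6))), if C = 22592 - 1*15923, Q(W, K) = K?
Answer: 247/58 ≈ 4.2586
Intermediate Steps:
C = 6669 (C = 22592 - 15923 = 6669)
C/(((-113 - 148)*Q(1/(-11), -6))) = 6669/(((-113 - 148)*(-6))) = 6669/((-261*(-6))) = 6669/1566 = 6669*(1/1566) = 247/58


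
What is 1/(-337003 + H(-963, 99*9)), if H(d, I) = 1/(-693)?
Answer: -693/233543080 ≈ -2.9673e-6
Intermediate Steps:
H(d, I) = -1/693
1/(-337003 + H(-963, 99*9)) = 1/(-337003 - 1/693) = 1/(-233543080/693) = -693/233543080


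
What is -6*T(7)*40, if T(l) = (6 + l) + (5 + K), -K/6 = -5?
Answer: -11520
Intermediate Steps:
K = 30 (K = -6*(-5) = 30)
T(l) = 41 + l (T(l) = (6 + l) + (5 + 30) = (6 + l) + 35 = 41 + l)
-6*T(7)*40 = -6*(41 + 7)*40 = -6*48*40 = -288*40 = -11520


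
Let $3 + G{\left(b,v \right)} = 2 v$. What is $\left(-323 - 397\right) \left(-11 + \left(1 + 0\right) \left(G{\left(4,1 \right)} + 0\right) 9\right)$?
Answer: $14400$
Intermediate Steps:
$G{\left(b,v \right)} = -3 + 2 v$
$\left(-323 - 397\right) \left(-11 + \left(1 + 0\right) \left(G{\left(4,1 \right)} + 0\right) 9\right) = \left(-323 - 397\right) \left(-11 + \left(1 + 0\right) \left(\left(-3 + 2 \cdot 1\right) + 0\right) 9\right) = - 720 \left(-11 + 1 \left(\left(-3 + 2\right) + 0\right) 9\right) = - 720 \left(-11 + 1 \left(-1 + 0\right) 9\right) = - 720 \left(-11 + 1 \left(-1\right) 9\right) = - 720 \left(-11 - 9\right) = \left(-720\right) \left(-20\right) = 14400$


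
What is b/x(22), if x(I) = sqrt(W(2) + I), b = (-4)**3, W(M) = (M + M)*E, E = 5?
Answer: -32*sqrt(42)/21 ≈ -9.8754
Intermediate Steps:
W(M) = 10*M (W(M) = (M + M)*5 = (2*M)*5 = 10*M)
b = -64
x(I) = sqrt(20 + I) (x(I) = sqrt(10*2 + I) = sqrt(20 + I))
b/x(22) = -64/sqrt(20 + 22) = -64*sqrt(42)/42 = -32*sqrt(42)/21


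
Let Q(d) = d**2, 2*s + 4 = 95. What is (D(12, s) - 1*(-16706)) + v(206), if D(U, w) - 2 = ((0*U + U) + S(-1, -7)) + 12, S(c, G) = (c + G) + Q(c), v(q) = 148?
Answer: 16873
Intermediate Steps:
s = 91/2 (s = -2 + (1/2)*95 = -2 + 95/2 = 91/2 ≈ 45.500)
S(c, G) = G + c + c**2 (S(c, G) = (c + G) + c**2 = (G + c) + c**2 = G + c + c**2)
D(U, w) = 7 + U (D(U, w) = 2 + (((0*U + U) + (-7 - 1 + (-1)**2)) + 12) = 2 + (((0 + U) + (-7 - 1 + 1)) + 12) = 2 + ((U - 7) + 12) = 2 + ((-7 + U) + 12) = 2 + (5 + U) = 7 + U)
(D(12, s) - 1*(-16706)) + v(206) = ((7 + 12) - 1*(-16706)) + 148 = (19 + 16706) + 148 = 16725 + 148 = 16873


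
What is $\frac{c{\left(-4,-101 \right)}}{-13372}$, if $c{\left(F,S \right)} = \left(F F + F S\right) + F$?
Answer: $- \frac{104}{3343} \approx -0.03111$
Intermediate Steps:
$c{\left(F,S \right)} = F + F^{2} + F S$ ($c{\left(F,S \right)} = \left(F^{2} + F S\right) + F = F + F^{2} + F S$)
$\frac{c{\left(-4,-101 \right)}}{-13372} = \frac{\left(-4\right) \left(1 - 4 - 101\right)}{-13372} = \left(-4\right) \left(-104\right) \left(- \frac{1}{13372}\right) = 416 \left(- \frac{1}{13372}\right) = - \frac{104}{3343}$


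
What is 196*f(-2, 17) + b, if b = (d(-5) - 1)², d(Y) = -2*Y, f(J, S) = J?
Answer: -311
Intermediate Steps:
b = 81 (b = (-2*(-5) - 1)² = (10 - 1)² = 9² = 81)
196*f(-2, 17) + b = 196*(-2) + 81 = -392 + 81 = -311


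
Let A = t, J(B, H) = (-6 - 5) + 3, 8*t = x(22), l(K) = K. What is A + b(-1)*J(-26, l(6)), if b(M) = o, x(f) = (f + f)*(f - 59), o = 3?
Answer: -455/2 ≈ -227.50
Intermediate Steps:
x(f) = 2*f*(-59 + f) (x(f) = (2*f)*(-59 + f) = 2*f*(-59 + f))
t = -407/2 (t = (2*22*(-59 + 22))/8 = (2*22*(-37))/8 = (⅛)*(-1628) = -407/2 ≈ -203.50)
J(B, H) = -8 (J(B, H) = -11 + 3 = -8)
b(M) = 3
A = -407/2 ≈ -203.50
A + b(-1)*J(-26, l(6)) = -407/2 + 3*(-8) = -407/2 - 24 = -455/2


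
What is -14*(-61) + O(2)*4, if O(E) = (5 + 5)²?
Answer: 1254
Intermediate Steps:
O(E) = 100 (O(E) = 10² = 100)
-14*(-61) + O(2)*4 = -14*(-61) + 100*4 = 854 + 400 = 1254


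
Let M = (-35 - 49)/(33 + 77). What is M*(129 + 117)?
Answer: -10332/55 ≈ -187.85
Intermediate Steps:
M = -42/55 (M = -84/110 = -84*1/110 = -42/55 ≈ -0.76364)
M*(129 + 117) = -42*(129 + 117)/55 = -42/55*246 = -10332/55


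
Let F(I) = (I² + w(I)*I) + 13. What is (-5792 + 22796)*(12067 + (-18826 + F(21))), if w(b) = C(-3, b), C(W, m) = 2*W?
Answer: -109352724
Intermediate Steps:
w(b) = -6 (w(b) = 2*(-3) = -6)
F(I) = 13 + I² - 6*I (F(I) = (I² - 6*I) + 13 = 13 + I² - 6*I)
(-5792 + 22796)*(12067 + (-18826 + F(21))) = (-5792 + 22796)*(12067 + (-18826 + (13 + 21² - 6*21))) = 17004*(12067 + (-18826 + (13 + 441 - 126))) = 17004*(12067 + (-18826 + 328)) = 17004*(12067 - 18498) = 17004*(-6431) = -109352724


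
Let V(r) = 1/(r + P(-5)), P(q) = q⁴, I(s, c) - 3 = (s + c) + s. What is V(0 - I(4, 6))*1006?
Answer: 503/304 ≈ 1.6546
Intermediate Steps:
I(s, c) = 3 + c + 2*s (I(s, c) = 3 + ((s + c) + s) = 3 + ((c + s) + s) = 3 + (c + 2*s) = 3 + c + 2*s)
V(r) = 1/(625 + r) (V(r) = 1/(r + (-5)⁴) = 1/(r + 625) = 1/(625 + r))
V(0 - I(4, 6))*1006 = 1006/(625 + (0 - (3 + 6 + 2*4))) = 1006/(625 + (0 - (3 + 6 + 8))) = 1006/(625 + (0 - 1*17)) = 1006/(625 + (0 - 17)) = 1006/(625 - 17) = 1006/608 = (1/608)*1006 = 503/304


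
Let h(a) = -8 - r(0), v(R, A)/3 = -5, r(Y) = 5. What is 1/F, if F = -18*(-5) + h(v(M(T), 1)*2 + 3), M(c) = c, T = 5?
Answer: 1/77 ≈ 0.012987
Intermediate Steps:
v(R, A) = -15 (v(R, A) = 3*(-5) = -15)
h(a) = -13 (h(a) = -8 - 1*5 = -8 - 5 = -13)
F = 77 (F = -18*(-5) - 13 = 90 - 13 = 77)
1/F = 1/77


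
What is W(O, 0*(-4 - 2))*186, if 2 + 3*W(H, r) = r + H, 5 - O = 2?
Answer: 62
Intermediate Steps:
O = 3 (O = 5 - 1*2 = 5 - 2 = 3)
W(H, r) = -⅔ + H/3 + r/3 (W(H, r) = -⅔ + (r + H)/3 = -⅔ + (H + r)/3 = -⅔ + (H/3 + r/3) = -⅔ + H/3 + r/3)
W(O, 0*(-4 - 2))*186 = (-⅔ + (⅓)*3 + (0*(-4 - 2))/3)*186 = (-⅔ + 1 + (0*(-6))/3)*186 = (-⅔ + 1 + (⅓)*0)*186 = (-⅔ + 1 + 0)*186 = (⅓)*186 = 62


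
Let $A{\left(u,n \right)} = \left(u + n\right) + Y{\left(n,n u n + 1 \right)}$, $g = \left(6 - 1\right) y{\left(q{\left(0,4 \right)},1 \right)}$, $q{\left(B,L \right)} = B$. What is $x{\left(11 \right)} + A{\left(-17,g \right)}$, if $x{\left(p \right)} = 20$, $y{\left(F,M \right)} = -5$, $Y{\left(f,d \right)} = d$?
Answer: $-10646$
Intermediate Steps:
$g = -25$ ($g = \left(6 - 1\right) \left(-5\right) = 5 \left(-5\right) = -25$)
$A{\left(u,n \right)} = 1 + n + u + u n^{2}$ ($A{\left(u,n \right)} = \left(u + n\right) + \left(n u n + 1\right) = \left(n + u\right) + \left(u n^{2} + 1\right) = \left(n + u\right) + \left(1 + u n^{2}\right) = 1 + n + u + u n^{2}$)
$x{\left(11 \right)} + A{\left(-17,g \right)} = 20 - \left(41 + 10625\right) = 20 - 10666 = -10646$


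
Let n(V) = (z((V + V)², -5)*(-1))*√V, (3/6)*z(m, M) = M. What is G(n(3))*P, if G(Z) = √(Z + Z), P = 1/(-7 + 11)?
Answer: 3^(¼)*√5/2 ≈ 1.4714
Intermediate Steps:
z(m, M) = 2*M
P = ¼ (P = 1/4 = ¼ ≈ 0.25000)
n(V) = 10*√V (n(V) = ((2*(-5))*(-1))*√V = (-10*(-1))*√V = 10*√V)
G(Z) = √2*√Z (G(Z) = √(2*Z) = √2*√Z)
G(n(3))*P = (√2*√(10*√3))*(¼) = (√2*(3^(¼)*√10))*(¼) = (2*3^(¼)*√5)*(¼) = 3^(¼)*√5/2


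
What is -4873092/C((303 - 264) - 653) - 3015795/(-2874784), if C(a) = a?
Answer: 7005469305129/882558688 ≈ 7937.7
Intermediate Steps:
-4873092/C((303 - 264) - 653) - 3015795/(-2874784) = -4873092/((303 - 264) - 653) - 3015795/(-2874784) = -4873092/(39 - 653) - 3015795*(-1/2874784) = -4873092/(-614) + 3015795/2874784 = -4873092*(-1/614) + 3015795/2874784 = 2436546/307 + 3015795/2874784 = 7005469305129/882558688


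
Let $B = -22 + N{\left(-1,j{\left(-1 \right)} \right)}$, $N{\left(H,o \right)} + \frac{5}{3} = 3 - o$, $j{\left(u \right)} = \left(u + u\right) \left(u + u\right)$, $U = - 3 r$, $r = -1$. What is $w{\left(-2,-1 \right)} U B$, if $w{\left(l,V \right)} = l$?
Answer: $148$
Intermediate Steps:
$U = 3$ ($U = \left(-3\right) \left(-1\right) = 3$)
$j{\left(u \right)} = 4 u^{2}$ ($j{\left(u \right)} = 2 u 2 u = 4 u^{2}$)
$N{\left(H,o \right)} = \frac{4}{3} - o$ ($N{\left(H,o \right)} = - \frac{5}{3} - \left(-3 + o\right) = \frac{4}{3} - o$)
$B = - \frac{74}{3}$ ($B = -22 + \left(\frac{4}{3} - 4 \left(-1\right)^{2}\right) = -22 + \left(\frac{4}{3} - 4 \cdot 1\right) = -22 + \left(\frac{4}{3} - 4\right) = -22 - \frac{8}{3} = - \frac{74}{3} \approx -24.667$)
$w{\left(-2,-1 \right)} U B = \left(-2\right) 3 \left(- \frac{74}{3}\right) = \left(-6\right) \left(- \frac{74}{3}\right) = 148$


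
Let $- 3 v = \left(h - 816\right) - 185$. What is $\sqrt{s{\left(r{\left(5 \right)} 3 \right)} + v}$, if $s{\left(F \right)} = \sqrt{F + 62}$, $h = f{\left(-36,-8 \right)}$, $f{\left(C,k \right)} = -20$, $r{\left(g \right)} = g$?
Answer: $\frac{\sqrt{3063 + 9 \sqrt{77}}}{3} \approx 18.684$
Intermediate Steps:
$h = -20$
$s{\left(F \right)} = \sqrt{62 + F}$
$v = \frac{1021}{3}$ ($v = - \frac{\left(-20 - 816\right) - 185}{3} = - \frac{-836 - 185}{3} = \left(- \frac{1}{3}\right) \left(-1021\right) = \frac{1021}{3} \approx 340.33$)
$\sqrt{s{\left(r{\left(5 \right)} 3 \right)} + v} = \sqrt{\sqrt{62 + 5 \cdot 3} + \frac{1021}{3}} = \sqrt{\sqrt{62 + 15} + \frac{1021}{3}} = \sqrt{\sqrt{77} + \frac{1021}{3}} = \sqrt{\frac{1021}{3} + \sqrt{77}}$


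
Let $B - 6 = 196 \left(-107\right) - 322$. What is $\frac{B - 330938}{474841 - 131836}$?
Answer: $- \frac{352226}{343005} \approx -1.0269$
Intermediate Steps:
$B = -21288$ ($B = 6 + \left(196 \left(-107\right) - 322\right) = 6 - 21294 = -21288$)
$\frac{B - 330938}{474841 - 131836} = \frac{-21288 - 330938}{474841 - 131836} = - \frac{352226}{343005}$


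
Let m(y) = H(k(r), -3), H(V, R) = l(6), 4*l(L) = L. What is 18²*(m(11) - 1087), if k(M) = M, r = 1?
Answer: -351702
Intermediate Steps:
l(L) = L/4
H(V, R) = 3/2 (H(V, R) = (¼)*6 = 3/2)
m(y) = 3/2
18²*(m(11) - 1087) = 18²*(3/2 - 1087) = 324*(-2171/2) = -351702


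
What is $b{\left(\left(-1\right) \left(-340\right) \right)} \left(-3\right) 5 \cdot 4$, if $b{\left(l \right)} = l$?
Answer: $-20400$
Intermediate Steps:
$b{\left(\left(-1\right) \left(-340\right) \right)} \left(-3\right) 5 \cdot 4 = \left(-1\right) \left(-340\right) \left(-3\right) 5 \cdot 4 = 340 \left(\left(-15\right) 4\right) = 340 \left(-60\right) = -20400$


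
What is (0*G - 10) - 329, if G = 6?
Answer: -339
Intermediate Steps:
(0*G - 10) - 329 = (0*6 - 10) - 329 = (0 - 10) - 329 = -10 - 329 = -339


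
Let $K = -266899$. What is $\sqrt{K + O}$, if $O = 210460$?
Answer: $3 i \sqrt{6271} \approx 237.57 i$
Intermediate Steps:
$\sqrt{K + O} = \sqrt{-266899 + 210460} = \sqrt{-56439} = 3 i \sqrt{6271}$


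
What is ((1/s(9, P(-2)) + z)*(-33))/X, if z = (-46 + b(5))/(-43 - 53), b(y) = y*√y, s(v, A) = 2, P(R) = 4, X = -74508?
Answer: 517/1192128 - 55*√5/2384256 ≈ 0.00038210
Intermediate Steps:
b(y) = y^(3/2)
z = 23/48 - 5*√5/96 (z = (-46 + 5^(3/2))/(-43 - 53) = (-46 + 5*√5)/(-96) = (-46 + 5*√5)*(-1/96) = 23/48 - 5*√5/96 ≈ 0.36270)
((1/s(9, P(-2)) + z)*(-33))/X = ((1/2 + (23/48 - 5*√5/96))*(-33))/(-74508) = ((½ + (23/48 - 5*√5/96))*(-33))*(-1/74508) = ((47/48 - 5*√5/96)*(-33))*(-1/74508) = (-517/16 + 55*√5/32)*(-1/74508) = 517/1192128 - 55*√5/2384256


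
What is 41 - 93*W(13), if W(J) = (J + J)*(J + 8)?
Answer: -50737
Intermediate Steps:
W(J) = 2*J*(8 + J) (W(J) = (2*J)*(8 + J) = 2*J*(8 + J))
41 - 93*W(13) = 41 - 186*13*(8 + 13) = 41 - 186*13*21 = 41 - 93*546 = 41 - 50778 = -50737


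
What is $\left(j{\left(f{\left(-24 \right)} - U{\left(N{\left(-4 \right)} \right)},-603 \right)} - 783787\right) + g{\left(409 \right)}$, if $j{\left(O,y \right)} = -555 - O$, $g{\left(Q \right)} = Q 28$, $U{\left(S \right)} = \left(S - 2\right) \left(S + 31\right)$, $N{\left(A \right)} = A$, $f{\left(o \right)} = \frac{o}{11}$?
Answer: $- \frac{8503548}{11} \approx -7.7305 \cdot 10^{5}$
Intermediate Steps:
$f{\left(o \right)} = \frac{o}{11}$ ($f{\left(o \right)} = o \frac{1}{11} = \frac{o}{11}$)
$U{\left(S \right)} = \left(-2 + S\right) \left(31 + S\right)$
$g{\left(Q \right)} = 28 Q$
$\left(j{\left(f{\left(-24 \right)} - U{\left(N{\left(-4 \right)} \right)},-603 \right)} - 783787\right) + g{\left(409 \right)} = \left(\left(-555 - \left(\frac{1}{11} \left(-24\right) - \left(-62 + \left(-4\right)^{2} + 29 \left(-4\right)\right)\right)\right) - 783787\right) + 28 \cdot 409 = \left(\left(-555 - \left(- \frac{24}{11} - \left(-62 + 16 - 116\right)\right)\right) - 783787\right) + 11452 = \left(\left(-555 - \left(- \frac{24}{11} - -162\right)\right) - 783787\right) + 11452 = \left(\left(-555 - \left(- \frac{24}{11} + 162\right)\right) - 783787\right) + 11452 = \left(\left(-555 - \frac{1758}{11}\right) - 783787\right) + 11452 = \left(- \frac{7863}{11} - 783787\right) + 11452 = - \frac{8629520}{11} + 11452 = - \frac{8503548}{11}$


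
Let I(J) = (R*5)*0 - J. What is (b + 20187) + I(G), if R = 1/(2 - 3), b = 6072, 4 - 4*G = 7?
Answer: 105039/4 ≈ 26260.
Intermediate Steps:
G = -3/4 (G = 1 - 1/4*7 = 1 - 7/4 = -3/4 ≈ -0.75000)
R = -1 (R = 1/(-1) = -1)
I(J) = -J (I(J) = -1*5*0 - J = -5*0 - J = 0 - J = -J)
(b + 20187) + I(G) = (6072 + 20187) - 1*(-3/4) = 26259 + 3/4 = 105039/4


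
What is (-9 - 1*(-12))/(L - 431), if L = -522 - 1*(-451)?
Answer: -3/502 ≈ -0.0059761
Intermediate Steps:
L = -71 (L = -522 + 451 = -71)
(-9 - 1*(-12))/(L - 431) = (-9 - 1*(-12))/(-71 - 431) = (-9 + 12)/(-502) = -1/502*3 = -3/502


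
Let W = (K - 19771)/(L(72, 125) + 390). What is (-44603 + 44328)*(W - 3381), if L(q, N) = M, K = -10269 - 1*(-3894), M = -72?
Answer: 151429300/159 ≈ 9.5239e+5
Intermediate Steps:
K = -6375 (K = -10269 + 3894 = -6375)
L(q, N) = -72
W = -13073/159 (W = (-6375 - 19771)/(-72 + 390) = -26146/318 = -26146*1/318 = -13073/159 ≈ -82.220)
(-44603 + 44328)*(W - 3381) = (-44603 + 44328)*(-13073/159 - 3381) = -275*(-550652/159) = 151429300/159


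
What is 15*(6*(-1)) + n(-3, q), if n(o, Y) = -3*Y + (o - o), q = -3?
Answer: -81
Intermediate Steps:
n(o, Y) = -3*Y (n(o, Y) = -3*Y + 0 = -3*Y)
15*(6*(-1)) + n(-3, q) = 15*(6*(-1)) - 3*(-3) = 15*(-6) + 9 = -90 + 9 = -81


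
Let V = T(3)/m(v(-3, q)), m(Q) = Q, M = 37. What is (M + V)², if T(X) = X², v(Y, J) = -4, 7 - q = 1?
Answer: 19321/16 ≈ 1207.6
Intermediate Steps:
q = 6 (q = 7 - 1*1 = 7 - 1 = 6)
V = -9/4 (V = 3²/(-4) = 9*(-¼) = -9/4 ≈ -2.2500)
(M + V)² = (37 - 9/4)² = (139/4)² = 19321/16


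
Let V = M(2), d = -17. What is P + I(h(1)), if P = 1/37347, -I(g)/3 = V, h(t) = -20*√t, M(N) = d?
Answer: 1904698/37347 ≈ 51.000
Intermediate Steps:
M(N) = -17
V = -17
I(g) = 51 (I(g) = -3*(-17) = 51)
P = 1/37347 ≈ 2.6776e-5
P + I(h(1)) = 1/37347 + 51 = 1904698/37347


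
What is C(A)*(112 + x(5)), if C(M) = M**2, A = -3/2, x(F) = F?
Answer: 1053/4 ≈ 263.25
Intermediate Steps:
A = -3/2 (A = -3*1/2 = -3/2 ≈ -1.5000)
C(A)*(112 + x(5)) = (-3/2)**2*(112 + 5) = (9/4)*117 = 1053/4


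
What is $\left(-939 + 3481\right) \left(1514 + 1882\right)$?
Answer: $8632632$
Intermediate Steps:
$\left(-939 + 3481\right) \left(1514 + 1882\right) = 2542 \cdot 3396 = 8632632$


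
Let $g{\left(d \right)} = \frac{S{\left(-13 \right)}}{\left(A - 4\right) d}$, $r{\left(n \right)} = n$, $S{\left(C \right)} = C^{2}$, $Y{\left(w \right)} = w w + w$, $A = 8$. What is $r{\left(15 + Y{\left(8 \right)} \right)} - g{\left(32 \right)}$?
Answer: $\frac{10967}{128} \approx 85.68$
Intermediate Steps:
$Y{\left(w \right)} = w + w^{2}$ ($Y{\left(w \right)} = w^{2} + w = w + w^{2}$)
$g{\left(d \right)} = \frac{169}{4 d}$ ($g{\left(d \right)} = \frac{\left(-13\right)^{2}}{\left(8 - 4\right) d} = \frac{169}{4 d}$)
$r{\left(15 + Y{\left(8 \right)} \right)} - g{\left(32 \right)} = \left(15 + 8 \left(1 + 8\right)\right) - \frac{169}{4 \cdot 32} = \left(15 + 8 \cdot 9\right) - \frac{169}{4} \cdot \frac{1}{32} = \left(15 + 72\right) - \frac{169}{128} = 87 - \frac{169}{128} = \frac{10967}{128}$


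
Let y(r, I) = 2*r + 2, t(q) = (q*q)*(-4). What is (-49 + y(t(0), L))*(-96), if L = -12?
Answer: 4512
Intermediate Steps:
t(q) = -4*q² (t(q) = q²*(-4) = -4*q²)
y(r, I) = 2 + 2*r
(-49 + y(t(0), L))*(-96) = (-49 + (2 + 2*(-4*0²)))*(-96) = (-49 + (2 + 2*(-4*0)))*(-96) = (-49 + (2 + 2*0))*(-96) = (-49 + (2 + 0))*(-96) = (-49 + 2)*(-96) = -47*(-96) = 4512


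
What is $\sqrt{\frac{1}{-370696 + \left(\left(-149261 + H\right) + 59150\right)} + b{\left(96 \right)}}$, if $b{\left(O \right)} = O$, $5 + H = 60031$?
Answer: $\frac{55 \sqrt{5097533539}}{400781} \approx 9.798$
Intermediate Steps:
$H = 60026$ ($H = -5 + 60031 = 60026$)
$\sqrt{\frac{1}{-370696 + \left(\left(-149261 + H\right) + 59150\right)} + b{\left(96 \right)}} = \sqrt{\frac{1}{-370696 + \left(\left(-149261 + 60026\right) + 59150\right)} + 96} = \sqrt{\frac{1}{-370696 + \left(-89235 + 59150\right)} + 96} = \sqrt{\frac{1}{-370696 - 30085} + 96} = \sqrt{\frac{1}{-400781} + 96} = \sqrt{- \frac{1}{400781} + 96} = \sqrt{\frac{38474975}{400781}} = \frac{55 \sqrt{5097533539}}{400781}$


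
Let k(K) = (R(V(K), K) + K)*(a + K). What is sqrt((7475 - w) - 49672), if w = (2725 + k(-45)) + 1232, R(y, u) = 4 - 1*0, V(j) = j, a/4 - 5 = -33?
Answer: I*sqrt(52591) ≈ 229.33*I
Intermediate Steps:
a = -112 (a = 20 + 4*(-33) = 20 - 132 = -112)
R(y, u) = 4 (R(y, u) = 4 + 0 = 4)
k(K) = (-112 + K)*(4 + K) (k(K) = (4 + K)*(-112 + K) = (-112 + K)*(4 + K))
w = 10394 (w = (2725 + (-448 + (-45)**2 - 108*(-45))) + 1232 = (2725 + (-448 + 2025 + 4860)) + 1232 = (2725 + 6437) + 1232 = 9162 + 1232 = 10394)
sqrt((7475 - w) - 49672) = sqrt((7475 - 1*10394) - 49672) = sqrt((7475 - 10394) - 49672) = sqrt(-2919 - 49672) = sqrt(-52591) = I*sqrt(52591)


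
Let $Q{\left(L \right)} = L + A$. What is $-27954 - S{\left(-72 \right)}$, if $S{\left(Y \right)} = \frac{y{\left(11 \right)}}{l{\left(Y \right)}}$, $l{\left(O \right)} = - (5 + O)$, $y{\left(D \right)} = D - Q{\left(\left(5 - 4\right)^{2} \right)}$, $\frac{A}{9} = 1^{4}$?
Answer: $- \frac{1872919}{67} \approx -27954.0$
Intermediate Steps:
$A = 9$ ($A = 9 \cdot 1^{4} = 9 \cdot 1 = 9$)
$Q{\left(L \right)} = 9 + L$ ($Q{\left(L \right)} = L + 9 = 9 + L$)
$y{\left(D \right)} = -10 + D$ ($y{\left(D \right)} = D - \left(9 + \left(5 - 4\right)^{2}\right) = D - \left(9 + 1^{2}\right) = D - \left(9 + 1\right) = D - 10 = -10 + D$)
$l{\left(O \right)} = -5 - O$
$S{\left(Y \right)} = \frac{1}{-5 - Y}$ ($S{\left(Y \right)} = \frac{-10 + 11}{-5 - Y} = 1 \frac{1}{-5 - Y} = \frac{1}{-5 - Y}$)
$-27954 - S{\left(-72 \right)} = -27954 - - \frac{1}{5 - 72} = -27954 - - \frac{1}{-67} = -27954 - \left(-1\right) \left(- \frac{1}{67}\right) = -27954 - \frac{1}{67} = - \frac{1872919}{67}$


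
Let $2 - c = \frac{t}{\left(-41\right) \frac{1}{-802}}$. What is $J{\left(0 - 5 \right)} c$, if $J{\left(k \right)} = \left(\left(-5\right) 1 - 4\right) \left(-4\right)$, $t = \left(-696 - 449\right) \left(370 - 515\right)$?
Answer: $- \frac{4793470848}{41} \approx -1.1691 \cdot 10^{8}$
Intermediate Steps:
$t = 166025$ ($t = \left(-1145\right) \left(-145\right) = 166025$)
$c = - \frac{133151968}{41}$ ($c = 2 - \frac{166025}{\left(-41\right) \frac{1}{-802}} = 2 - \frac{166025}{\left(-41\right) \left(- \frac{1}{802}\right)} = 2 - \frac{166025}{\frac{41}{802}} = 2 - 166025 \cdot \frac{802}{41} = 2 - \frac{133152050}{41} = - \frac{133151968}{41} \approx -3.2476 \cdot 10^{6}$)
$J{\left(k \right)} = 36$ ($J{\left(k \right)} = \left(-5 - 4\right) \left(-4\right) = \left(-9\right) \left(-4\right) = 36$)
$J{\left(0 - 5 \right)} c = 36 \left(- \frac{133151968}{41}\right) = - \frac{4793470848}{41}$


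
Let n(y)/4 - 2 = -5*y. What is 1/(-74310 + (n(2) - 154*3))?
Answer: -1/74804 ≈ -1.3368e-5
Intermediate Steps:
n(y) = 8 - 20*y (n(y) = 8 + 4*(-5*y) = 8 - 20*y)
1/(-74310 + (n(2) - 154*3)) = 1/(-74310 + ((8 - 20*2) - 154*3)) = 1/(-74310 + ((8 - 40) - 462)) = 1/(-74310 + (-32 - 462)) = 1/(-74310 - 494) = 1/(-74804) = -1/74804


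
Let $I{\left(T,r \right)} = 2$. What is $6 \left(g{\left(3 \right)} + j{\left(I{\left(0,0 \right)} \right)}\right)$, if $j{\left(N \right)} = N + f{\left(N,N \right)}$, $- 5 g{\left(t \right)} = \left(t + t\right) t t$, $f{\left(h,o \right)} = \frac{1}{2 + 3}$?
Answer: $- \frac{258}{5} \approx -51.6$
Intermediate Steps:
$f{\left(h,o \right)} = \frac{1}{5}$
$g{\left(t \right)} = - \frac{2 t^{3}}{5}$ ($g{\left(t \right)} = - \frac{\left(t + t\right) t t}{5} = - \frac{2 t t^{2}}{5} = - \frac{2 t^{3}}{5}$)
$j{\left(N \right)} = \frac{1}{5} + N$ ($j{\left(N \right)} = N + \frac{1}{5} = \frac{1}{5} + N$)
$6 \left(g{\left(3 \right)} + j{\left(I{\left(0,0 \right)} \right)}\right) = 6 \left(- \frac{2 \cdot 3^{3}}{5} + \left(\frac{1}{5} + 2\right)\right) = 6 \left(\left(- \frac{2}{5}\right) 27 + \frac{11}{5}\right) = 6 \left(- \frac{54}{5} + \frac{11}{5}\right) = 6 \left(- \frac{43}{5}\right) = - \frac{258}{5}$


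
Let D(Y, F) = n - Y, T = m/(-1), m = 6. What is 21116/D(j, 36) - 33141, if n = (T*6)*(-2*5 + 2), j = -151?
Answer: -14527783/439 ≈ -33093.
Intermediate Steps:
T = -6 (T = 6/(-1) = 6*(-1) = -6)
n = 288 (n = (-6*6)*(-2*5 + 2) = -36*(-10 + 2) = -36*(-8) = 288)
D(Y, F) = 288 - Y
21116/D(j, 36) - 33141 = 21116/(288 - 1*(-151)) - 33141 = 21116/(288 + 151) - 33141 = 21116/439 - 33141 = -14527783/439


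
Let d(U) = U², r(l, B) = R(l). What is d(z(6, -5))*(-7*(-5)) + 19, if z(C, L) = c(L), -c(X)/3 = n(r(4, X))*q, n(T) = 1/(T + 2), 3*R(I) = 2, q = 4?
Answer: 2911/4 ≈ 727.75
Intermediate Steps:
R(I) = ⅔ (R(I) = (⅓)*2 = ⅔)
r(l, B) = ⅔
n(T) = 1/(2 + T)
c(X) = -9/2 (c(X) = -3*4/(2 + ⅔) = -3*4/8/3 = -9*4/8 = -3*3/2 = -9/2)
z(C, L) = -9/2
d(z(6, -5))*(-7*(-5)) + 19 = (-9/2)²*(-7*(-5)) + 19 = (81/4)*35 + 19 = 2835/4 + 19 = 2911/4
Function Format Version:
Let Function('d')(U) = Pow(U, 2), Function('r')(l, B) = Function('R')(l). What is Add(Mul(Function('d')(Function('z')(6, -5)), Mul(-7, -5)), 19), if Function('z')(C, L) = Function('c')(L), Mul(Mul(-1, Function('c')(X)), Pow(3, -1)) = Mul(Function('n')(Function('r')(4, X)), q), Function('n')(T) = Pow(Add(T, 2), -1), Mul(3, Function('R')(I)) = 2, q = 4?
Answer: Rational(2911, 4) ≈ 727.75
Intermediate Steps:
Function('R')(I) = Rational(2, 3) (Function('R')(I) = Mul(Rational(1, 3), 2) = Rational(2, 3))
Function('r')(l, B) = Rational(2, 3)
Function('n')(T) = Pow(Add(2, T), -1)
Function('c')(X) = Rational(-9, 2) (Function('c')(X) = Mul(-3, Mul(Pow(Add(2, Rational(2, 3)), -1), 4)) = Mul(-3, Mul(Pow(Rational(8, 3), -1), 4)) = Mul(-3, Mul(Rational(3, 8), 4)) = Mul(-3, Rational(3, 2)) = Rational(-9, 2))
Function('z')(C, L) = Rational(-9, 2)
Add(Mul(Function('d')(Function('z')(6, -5)), Mul(-7, -5)), 19) = Add(Mul(Pow(Rational(-9, 2), 2), Mul(-7, -5)), 19) = Add(Mul(Rational(81, 4), 35), 19) = Add(Rational(2835, 4), 19) = Rational(2911, 4)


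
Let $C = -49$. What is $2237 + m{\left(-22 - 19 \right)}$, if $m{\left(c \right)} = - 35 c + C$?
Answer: $3623$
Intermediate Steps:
$m{\left(c \right)} = -49 - 35 c$ ($m{\left(c \right)} = - 35 c - 49 = -49 - 35 c$)
$2237 + m{\left(-22 - 19 \right)} = 2237 - \left(49 + 35 \left(-22 - 19\right)\right) = 2237 - -1386 = 2237 + \left(-49 + 1435\right) = 2237 + 1386 = 3623$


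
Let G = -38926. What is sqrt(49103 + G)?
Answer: sqrt(10177) ≈ 100.88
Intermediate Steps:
sqrt(49103 + G) = sqrt(49103 - 38926) = sqrt(10177)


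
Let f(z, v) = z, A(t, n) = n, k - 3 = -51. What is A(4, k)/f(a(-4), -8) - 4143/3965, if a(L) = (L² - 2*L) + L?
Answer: -13659/3965 ≈ -3.4449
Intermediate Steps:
k = -48 (k = 3 - 51 = -48)
a(L) = L² - L
A(4, k)/f(a(-4), -8) - 4143/3965 = -48*(-1/(4*(-1 - 4))) - 4143/3965 = -48/((-4*(-5))) - 4143*1/3965 = -48/20 - 4143/3965 = -48*1/20 - 4143/3965 = -12/5 - 4143/3965 = -13659/3965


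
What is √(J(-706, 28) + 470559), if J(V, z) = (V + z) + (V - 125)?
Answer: 5*√18762 ≈ 684.87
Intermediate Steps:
J(V, z) = -125 + z + 2*V (J(V, z) = (V + z) + (-125 + V) = -125 + z + 2*V)
√(J(-706, 28) + 470559) = √((-125 + 28 + 2*(-706)) + 470559) = √((-125 + 28 - 1412) + 470559) = √(-1509 + 470559) = √469050 = 5*√18762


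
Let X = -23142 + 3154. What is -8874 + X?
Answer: -28862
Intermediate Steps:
X = -19988
-8874 + X = -8874 - 19988 = -28862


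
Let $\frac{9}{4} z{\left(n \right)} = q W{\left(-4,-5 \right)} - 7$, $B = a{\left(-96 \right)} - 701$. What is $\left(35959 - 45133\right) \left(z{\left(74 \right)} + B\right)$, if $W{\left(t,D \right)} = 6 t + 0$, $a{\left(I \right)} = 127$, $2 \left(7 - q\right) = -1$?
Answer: $\frac{18085012}{3} \approx 6.0283 \cdot 10^{6}$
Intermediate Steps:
$q = \frac{15}{2}$ ($q = 7 - - \frac{1}{2} = 7 + \frac{1}{2} = \frac{15}{2} \approx 7.5$)
$W{\left(t,D \right)} = 6 t$
$B = -574$ ($B = 127 - 701 = -574$)
$z{\left(n \right)} = - \frac{748}{9}$ ($z{\left(n \right)} = \frac{4 \left(\frac{15 \cdot 6 \left(-4\right)}{2} - 7\right)}{9} = \frac{4 \left(\frac{15}{2} \left(-24\right) - 7\right)}{9} = \frac{4 \left(-180 - 7\right)}{9} = \frac{4}{9} \left(-187\right) = - \frac{748}{9}$)
$\left(35959 - 45133\right) \left(z{\left(74 \right)} + B\right) = \left(35959 - 45133\right) \left(- \frac{748}{9} - 574\right) = \left(-9174\right) \left(- \frac{5914}{9}\right) = \frac{18085012}{3}$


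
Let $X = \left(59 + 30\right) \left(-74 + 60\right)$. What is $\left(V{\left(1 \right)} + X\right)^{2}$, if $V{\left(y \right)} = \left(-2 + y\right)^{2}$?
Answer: $1550025$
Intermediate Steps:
$X = -1246$ ($X = 89 \left(-14\right) = -1246$)
$\left(V{\left(1 \right)} + X\right)^{2} = \left(\left(-2 + 1\right)^{2} - 1246\right)^{2} = \left(\left(-1\right)^{2} - 1246\right)^{2} = \left(1 - 1246\right)^{2} = \left(-1245\right)^{2} = 1550025$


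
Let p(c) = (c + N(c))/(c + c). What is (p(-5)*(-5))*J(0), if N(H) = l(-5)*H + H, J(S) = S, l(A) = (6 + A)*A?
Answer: 0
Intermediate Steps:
l(A) = A*(6 + A)
N(H) = -4*H (N(H) = (-5*(6 - 5))*H + H = (-5*1)*H + H = -5*H + H = -4*H)
p(c) = -3/2 (p(c) = (c - 4*c)/(c + c) = (-3*c)/((2*c)) = (-3*c)*(1/(2*c)) = -3/2)
(p(-5)*(-5))*J(0) = -3/2*(-5)*0 = (15/2)*0 = 0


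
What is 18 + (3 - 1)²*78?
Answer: 330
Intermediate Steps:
18 + (3 - 1)²*78 = 18 + 2²*78 = 18 + 4*78 = 18 + 312 = 330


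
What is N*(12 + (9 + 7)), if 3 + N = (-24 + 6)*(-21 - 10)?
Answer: 15540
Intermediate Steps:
N = 555 (N = -3 + (-24 + 6)*(-21 - 10) = -3 - 18*(-31) = -3 + 558 = 555)
N*(12 + (9 + 7)) = 555*(12 + (9 + 7)) = 555*(12 + 16) = 555*28 = 15540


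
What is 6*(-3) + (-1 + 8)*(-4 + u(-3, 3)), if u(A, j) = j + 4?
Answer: 3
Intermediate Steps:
u(A, j) = 4 + j
6*(-3) + (-1 + 8)*(-4 + u(-3, 3)) = 6*(-3) + (-1 + 8)*(-4 + (4 + 3)) = -18 + 7*(-4 + 7) = -18 + 7*3 = -18 + 21 = 3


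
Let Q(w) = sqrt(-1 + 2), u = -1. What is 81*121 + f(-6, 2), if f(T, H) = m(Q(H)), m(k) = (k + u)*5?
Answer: 9801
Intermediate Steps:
Q(w) = 1 (Q(w) = sqrt(1) = 1)
m(k) = -5 + 5*k (m(k) = (k - 1)*5 = (-1 + k)*5 = -5 + 5*k)
f(T, H) = 0 (f(T, H) = -5 + 5*1 = -5 + 5 = 0)
81*121 + f(-6, 2) = 81*121 + 0 = 9801 + 0 = 9801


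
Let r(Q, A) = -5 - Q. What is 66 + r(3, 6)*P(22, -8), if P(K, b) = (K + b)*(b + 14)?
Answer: -606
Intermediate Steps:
P(K, b) = (14 + b)*(K + b) (P(K, b) = (K + b)*(14 + b) = (14 + b)*(K + b))
66 + r(3, 6)*P(22, -8) = 66 + (-5 - 1*3)*((-8)² + 14*22 + 14*(-8) + 22*(-8)) = 66 + (-5 - 3)*(64 + 308 - 112 - 176) = 66 - 8*84 = 66 - 672 = -606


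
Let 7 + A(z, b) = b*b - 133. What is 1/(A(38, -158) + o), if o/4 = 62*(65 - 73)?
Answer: 1/22840 ≈ 4.3783e-5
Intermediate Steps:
A(z, b) = -140 + b**2 (A(z, b) = -7 + (b*b - 133) = -7 + (b**2 - 133) = -7 + (-133 + b**2) = -140 + b**2)
o = -1984 (o = 4*(62*(65 - 73)) = 4*(62*(-8)) = 4*(-496) = -1984)
1/(A(38, -158) + o) = 1/((-140 + (-158)**2) - 1984) = 1/((-140 + 24964) - 1984) = 1/(24824 - 1984) = 1/22840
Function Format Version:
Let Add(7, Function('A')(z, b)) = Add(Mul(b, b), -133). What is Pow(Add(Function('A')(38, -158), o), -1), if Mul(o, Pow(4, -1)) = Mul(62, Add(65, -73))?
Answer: Rational(1, 22840) ≈ 4.3783e-5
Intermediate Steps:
Function('A')(z, b) = Add(-140, Pow(b, 2)) (Function('A')(z, b) = Add(-7, Add(Mul(b, b), -133)) = Add(-7, Add(Pow(b, 2), -133)) = Add(-7, Add(-133, Pow(b, 2))) = Add(-140, Pow(b, 2)))
o = -1984 (o = Mul(4, Mul(62, Add(65, -73))) = Mul(4, Mul(62, -8)) = Mul(4, -496) = -1984)
Pow(Add(Function('A')(38, -158), o), -1) = Pow(Add(Add(-140, Pow(-158, 2)), -1984), -1) = Pow(Add(Add(-140, 24964), -1984), -1) = Pow(Add(24824, -1984), -1) = Pow(22840, -1) = Rational(1, 22840)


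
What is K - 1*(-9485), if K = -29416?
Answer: -19931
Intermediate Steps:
K - 1*(-9485) = -29416 - 1*(-9485) = -29416 + 9485 = -19931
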